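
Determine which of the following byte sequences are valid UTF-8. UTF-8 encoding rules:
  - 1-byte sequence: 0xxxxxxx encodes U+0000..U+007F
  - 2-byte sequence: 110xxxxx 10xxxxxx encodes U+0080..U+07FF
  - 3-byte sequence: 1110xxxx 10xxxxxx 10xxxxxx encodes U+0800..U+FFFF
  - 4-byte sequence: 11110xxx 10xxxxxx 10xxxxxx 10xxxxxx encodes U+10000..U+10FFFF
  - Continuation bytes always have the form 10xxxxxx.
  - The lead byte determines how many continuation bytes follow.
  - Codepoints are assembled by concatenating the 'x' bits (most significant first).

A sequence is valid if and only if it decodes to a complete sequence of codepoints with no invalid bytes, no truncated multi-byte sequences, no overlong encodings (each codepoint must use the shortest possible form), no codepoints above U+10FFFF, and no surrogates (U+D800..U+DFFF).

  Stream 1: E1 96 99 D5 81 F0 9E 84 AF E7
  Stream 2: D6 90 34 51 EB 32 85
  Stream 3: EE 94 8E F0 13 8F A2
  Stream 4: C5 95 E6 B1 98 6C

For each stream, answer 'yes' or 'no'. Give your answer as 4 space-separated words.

Answer: no no no yes

Derivation:
Stream 1: error at byte offset 10. INVALID
Stream 2: error at byte offset 5. INVALID
Stream 3: error at byte offset 4. INVALID
Stream 4: decodes cleanly. VALID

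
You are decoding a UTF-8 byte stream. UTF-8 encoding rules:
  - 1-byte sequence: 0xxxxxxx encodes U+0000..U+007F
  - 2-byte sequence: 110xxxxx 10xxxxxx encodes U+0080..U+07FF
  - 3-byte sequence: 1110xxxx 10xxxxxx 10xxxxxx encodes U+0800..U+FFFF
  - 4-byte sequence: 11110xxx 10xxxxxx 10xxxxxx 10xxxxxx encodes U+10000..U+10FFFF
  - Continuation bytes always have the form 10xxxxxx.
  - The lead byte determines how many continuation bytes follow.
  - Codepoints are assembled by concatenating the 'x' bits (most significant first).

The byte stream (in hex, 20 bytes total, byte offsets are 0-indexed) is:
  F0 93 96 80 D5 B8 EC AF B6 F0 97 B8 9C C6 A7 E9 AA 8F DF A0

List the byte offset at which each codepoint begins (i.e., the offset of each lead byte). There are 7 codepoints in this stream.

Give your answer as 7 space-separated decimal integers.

Byte[0]=F0: 4-byte lead, need 3 cont bytes. acc=0x0
Byte[1]=93: continuation. acc=(acc<<6)|0x13=0x13
Byte[2]=96: continuation. acc=(acc<<6)|0x16=0x4D6
Byte[3]=80: continuation. acc=(acc<<6)|0x00=0x13580
Completed: cp=U+13580 (starts at byte 0)
Byte[4]=D5: 2-byte lead, need 1 cont bytes. acc=0x15
Byte[5]=B8: continuation. acc=(acc<<6)|0x38=0x578
Completed: cp=U+0578 (starts at byte 4)
Byte[6]=EC: 3-byte lead, need 2 cont bytes. acc=0xC
Byte[7]=AF: continuation. acc=(acc<<6)|0x2F=0x32F
Byte[8]=B6: continuation. acc=(acc<<6)|0x36=0xCBF6
Completed: cp=U+CBF6 (starts at byte 6)
Byte[9]=F0: 4-byte lead, need 3 cont bytes. acc=0x0
Byte[10]=97: continuation. acc=(acc<<6)|0x17=0x17
Byte[11]=B8: continuation. acc=(acc<<6)|0x38=0x5F8
Byte[12]=9C: continuation. acc=(acc<<6)|0x1C=0x17E1C
Completed: cp=U+17E1C (starts at byte 9)
Byte[13]=C6: 2-byte lead, need 1 cont bytes. acc=0x6
Byte[14]=A7: continuation. acc=(acc<<6)|0x27=0x1A7
Completed: cp=U+01A7 (starts at byte 13)
Byte[15]=E9: 3-byte lead, need 2 cont bytes. acc=0x9
Byte[16]=AA: continuation. acc=(acc<<6)|0x2A=0x26A
Byte[17]=8F: continuation. acc=(acc<<6)|0x0F=0x9A8F
Completed: cp=U+9A8F (starts at byte 15)
Byte[18]=DF: 2-byte lead, need 1 cont bytes. acc=0x1F
Byte[19]=A0: continuation. acc=(acc<<6)|0x20=0x7E0
Completed: cp=U+07E0 (starts at byte 18)

Answer: 0 4 6 9 13 15 18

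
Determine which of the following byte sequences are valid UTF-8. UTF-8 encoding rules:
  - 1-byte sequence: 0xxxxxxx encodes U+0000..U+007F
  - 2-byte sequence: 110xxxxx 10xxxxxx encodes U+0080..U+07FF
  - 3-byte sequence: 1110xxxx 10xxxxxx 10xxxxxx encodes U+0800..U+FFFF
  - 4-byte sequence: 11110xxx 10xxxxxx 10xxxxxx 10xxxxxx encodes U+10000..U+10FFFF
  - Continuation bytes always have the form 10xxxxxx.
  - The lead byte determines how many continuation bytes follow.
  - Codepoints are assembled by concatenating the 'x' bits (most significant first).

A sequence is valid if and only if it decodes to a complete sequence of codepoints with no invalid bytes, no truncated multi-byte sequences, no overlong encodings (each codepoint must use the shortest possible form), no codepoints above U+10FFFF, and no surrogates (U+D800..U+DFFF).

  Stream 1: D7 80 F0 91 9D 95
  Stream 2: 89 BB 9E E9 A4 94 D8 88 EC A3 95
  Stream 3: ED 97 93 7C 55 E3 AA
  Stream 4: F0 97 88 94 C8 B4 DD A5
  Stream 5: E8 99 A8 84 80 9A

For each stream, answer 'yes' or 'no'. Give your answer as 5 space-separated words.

Answer: yes no no yes no

Derivation:
Stream 1: decodes cleanly. VALID
Stream 2: error at byte offset 0. INVALID
Stream 3: error at byte offset 7. INVALID
Stream 4: decodes cleanly. VALID
Stream 5: error at byte offset 3. INVALID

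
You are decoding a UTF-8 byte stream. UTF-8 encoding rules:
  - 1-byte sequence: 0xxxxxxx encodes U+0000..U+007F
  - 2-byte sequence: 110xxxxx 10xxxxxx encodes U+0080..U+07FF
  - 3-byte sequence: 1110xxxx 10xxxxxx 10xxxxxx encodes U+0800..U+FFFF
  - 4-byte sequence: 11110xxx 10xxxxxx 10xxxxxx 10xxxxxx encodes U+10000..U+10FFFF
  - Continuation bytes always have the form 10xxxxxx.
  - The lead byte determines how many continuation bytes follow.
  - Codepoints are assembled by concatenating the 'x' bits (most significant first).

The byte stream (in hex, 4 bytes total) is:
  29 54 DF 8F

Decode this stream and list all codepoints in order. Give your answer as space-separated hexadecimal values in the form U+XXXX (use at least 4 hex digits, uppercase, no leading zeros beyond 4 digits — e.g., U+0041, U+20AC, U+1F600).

Byte[0]=29: 1-byte ASCII. cp=U+0029
Byte[1]=54: 1-byte ASCII. cp=U+0054
Byte[2]=DF: 2-byte lead, need 1 cont bytes. acc=0x1F
Byte[3]=8F: continuation. acc=(acc<<6)|0x0F=0x7CF
Completed: cp=U+07CF (starts at byte 2)

Answer: U+0029 U+0054 U+07CF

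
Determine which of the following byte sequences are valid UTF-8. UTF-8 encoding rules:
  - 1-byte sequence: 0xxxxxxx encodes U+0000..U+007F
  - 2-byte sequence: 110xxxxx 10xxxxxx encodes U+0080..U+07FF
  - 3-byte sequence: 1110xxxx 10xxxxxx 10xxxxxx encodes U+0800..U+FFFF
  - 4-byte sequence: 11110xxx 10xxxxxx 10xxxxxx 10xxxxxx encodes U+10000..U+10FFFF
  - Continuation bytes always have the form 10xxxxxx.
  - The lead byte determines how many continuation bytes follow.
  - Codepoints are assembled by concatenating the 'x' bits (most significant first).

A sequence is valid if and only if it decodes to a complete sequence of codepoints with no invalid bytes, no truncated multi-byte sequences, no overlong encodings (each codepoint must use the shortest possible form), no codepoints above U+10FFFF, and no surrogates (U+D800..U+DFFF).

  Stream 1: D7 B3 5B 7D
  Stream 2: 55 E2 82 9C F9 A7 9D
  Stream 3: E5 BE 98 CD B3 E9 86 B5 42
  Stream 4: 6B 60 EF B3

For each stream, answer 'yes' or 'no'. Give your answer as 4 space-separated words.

Stream 1: decodes cleanly. VALID
Stream 2: error at byte offset 4. INVALID
Stream 3: decodes cleanly. VALID
Stream 4: error at byte offset 4. INVALID

Answer: yes no yes no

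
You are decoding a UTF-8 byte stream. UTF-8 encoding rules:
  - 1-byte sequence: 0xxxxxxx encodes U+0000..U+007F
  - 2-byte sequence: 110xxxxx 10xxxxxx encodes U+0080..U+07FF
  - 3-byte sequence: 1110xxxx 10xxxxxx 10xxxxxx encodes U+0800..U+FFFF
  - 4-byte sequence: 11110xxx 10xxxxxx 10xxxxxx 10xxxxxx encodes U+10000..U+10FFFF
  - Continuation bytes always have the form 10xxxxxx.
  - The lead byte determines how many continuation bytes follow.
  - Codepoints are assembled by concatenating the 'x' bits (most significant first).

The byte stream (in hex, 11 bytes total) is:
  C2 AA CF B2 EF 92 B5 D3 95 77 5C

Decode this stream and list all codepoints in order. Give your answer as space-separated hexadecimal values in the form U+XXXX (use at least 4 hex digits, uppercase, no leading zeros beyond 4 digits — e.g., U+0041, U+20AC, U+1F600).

Byte[0]=C2: 2-byte lead, need 1 cont bytes. acc=0x2
Byte[1]=AA: continuation. acc=(acc<<6)|0x2A=0xAA
Completed: cp=U+00AA (starts at byte 0)
Byte[2]=CF: 2-byte lead, need 1 cont bytes. acc=0xF
Byte[3]=B2: continuation. acc=(acc<<6)|0x32=0x3F2
Completed: cp=U+03F2 (starts at byte 2)
Byte[4]=EF: 3-byte lead, need 2 cont bytes. acc=0xF
Byte[5]=92: continuation. acc=(acc<<6)|0x12=0x3D2
Byte[6]=B5: continuation. acc=(acc<<6)|0x35=0xF4B5
Completed: cp=U+F4B5 (starts at byte 4)
Byte[7]=D3: 2-byte lead, need 1 cont bytes. acc=0x13
Byte[8]=95: continuation. acc=(acc<<6)|0x15=0x4D5
Completed: cp=U+04D5 (starts at byte 7)
Byte[9]=77: 1-byte ASCII. cp=U+0077
Byte[10]=5C: 1-byte ASCII. cp=U+005C

Answer: U+00AA U+03F2 U+F4B5 U+04D5 U+0077 U+005C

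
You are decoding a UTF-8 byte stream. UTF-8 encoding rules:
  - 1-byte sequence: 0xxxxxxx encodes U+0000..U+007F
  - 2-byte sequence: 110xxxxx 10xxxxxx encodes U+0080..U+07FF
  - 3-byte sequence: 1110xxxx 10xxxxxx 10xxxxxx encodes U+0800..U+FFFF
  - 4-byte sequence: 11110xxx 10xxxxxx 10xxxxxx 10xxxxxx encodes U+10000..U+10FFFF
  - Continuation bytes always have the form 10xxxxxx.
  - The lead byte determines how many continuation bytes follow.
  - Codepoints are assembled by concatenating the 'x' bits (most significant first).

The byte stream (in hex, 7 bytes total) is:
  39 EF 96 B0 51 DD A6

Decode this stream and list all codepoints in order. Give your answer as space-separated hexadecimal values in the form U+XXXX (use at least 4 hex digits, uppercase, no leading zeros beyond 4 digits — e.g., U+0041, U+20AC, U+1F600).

Answer: U+0039 U+F5B0 U+0051 U+0766

Derivation:
Byte[0]=39: 1-byte ASCII. cp=U+0039
Byte[1]=EF: 3-byte lead, need 2 cont bytes. acc=0xF
Byte[2]=96: continuation. acc=(acc<<6)|0x16=0x3D6
Byte[3]=B0: continuation. acc=(acc<<6)|0x30=0xF5B0
Completed: cp=U+F5B0 (starts at byte 1)
Byte[4]=51: 1-byte ASCII. cp=U+0051
Byte[5]=DD: 2-byte lead, need 1 cont bytes. acc=0x1D
Byte[6]=A6: continuation. acc=(acc<<6)|0x26=0x766
Completed: cp=U+0766 (starts at byte 5)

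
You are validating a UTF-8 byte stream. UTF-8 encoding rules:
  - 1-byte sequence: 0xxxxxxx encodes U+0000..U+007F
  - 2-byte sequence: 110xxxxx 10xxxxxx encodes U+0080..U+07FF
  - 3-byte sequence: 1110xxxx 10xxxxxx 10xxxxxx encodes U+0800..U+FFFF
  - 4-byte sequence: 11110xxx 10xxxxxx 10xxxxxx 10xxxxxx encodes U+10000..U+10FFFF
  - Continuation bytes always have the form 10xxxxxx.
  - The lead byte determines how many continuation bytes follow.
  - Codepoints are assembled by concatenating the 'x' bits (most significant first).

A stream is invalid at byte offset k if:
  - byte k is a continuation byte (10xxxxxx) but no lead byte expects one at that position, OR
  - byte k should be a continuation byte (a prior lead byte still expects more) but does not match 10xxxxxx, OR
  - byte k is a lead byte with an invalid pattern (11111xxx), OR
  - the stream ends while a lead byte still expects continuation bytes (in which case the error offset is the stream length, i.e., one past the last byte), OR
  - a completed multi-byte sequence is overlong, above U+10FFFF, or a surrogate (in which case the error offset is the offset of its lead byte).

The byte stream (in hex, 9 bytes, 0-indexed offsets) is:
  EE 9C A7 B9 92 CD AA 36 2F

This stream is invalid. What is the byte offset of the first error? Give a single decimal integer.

Answer: 3

Derivation:
Byte[0]=EE: 3-byte lead, need 2 cont bytes. acc=0xE
Byte[1]=9C: continuation. acc=(acc<<6)|0x1C=0x39C
Byte[2]=A7: continuation. acc=(acc<<6)|0x27=0xE727
Completed: cp=U+E727 (starts at byte 0)
Byte[3]=B9: INVALID lead byte (not 0xxx/110x/1110/11110)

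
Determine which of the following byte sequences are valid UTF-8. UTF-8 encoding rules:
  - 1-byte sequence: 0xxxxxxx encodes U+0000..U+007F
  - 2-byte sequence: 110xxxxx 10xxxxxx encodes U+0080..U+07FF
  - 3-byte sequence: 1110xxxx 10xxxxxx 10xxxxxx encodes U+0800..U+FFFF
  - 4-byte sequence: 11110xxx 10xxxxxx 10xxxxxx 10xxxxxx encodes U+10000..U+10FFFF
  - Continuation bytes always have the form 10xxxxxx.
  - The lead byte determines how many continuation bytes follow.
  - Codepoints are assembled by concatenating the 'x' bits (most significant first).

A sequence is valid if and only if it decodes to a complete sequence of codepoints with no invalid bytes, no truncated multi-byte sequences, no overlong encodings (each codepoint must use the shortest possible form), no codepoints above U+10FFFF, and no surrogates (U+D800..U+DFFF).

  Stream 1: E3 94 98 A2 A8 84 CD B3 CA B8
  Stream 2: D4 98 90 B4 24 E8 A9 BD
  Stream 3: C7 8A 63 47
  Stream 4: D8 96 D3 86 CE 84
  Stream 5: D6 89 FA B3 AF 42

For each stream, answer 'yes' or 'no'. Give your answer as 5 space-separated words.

Stream 1: error at byte offset 3. INVALID
Stream 2: error at byte offset 2. INVALID
Stream 3: decodes cleanly. VALID
Stream 4: decodes cleanly. VALID
Stream 5: error at byte offset 2. INVALID

Answer: no no yes yes no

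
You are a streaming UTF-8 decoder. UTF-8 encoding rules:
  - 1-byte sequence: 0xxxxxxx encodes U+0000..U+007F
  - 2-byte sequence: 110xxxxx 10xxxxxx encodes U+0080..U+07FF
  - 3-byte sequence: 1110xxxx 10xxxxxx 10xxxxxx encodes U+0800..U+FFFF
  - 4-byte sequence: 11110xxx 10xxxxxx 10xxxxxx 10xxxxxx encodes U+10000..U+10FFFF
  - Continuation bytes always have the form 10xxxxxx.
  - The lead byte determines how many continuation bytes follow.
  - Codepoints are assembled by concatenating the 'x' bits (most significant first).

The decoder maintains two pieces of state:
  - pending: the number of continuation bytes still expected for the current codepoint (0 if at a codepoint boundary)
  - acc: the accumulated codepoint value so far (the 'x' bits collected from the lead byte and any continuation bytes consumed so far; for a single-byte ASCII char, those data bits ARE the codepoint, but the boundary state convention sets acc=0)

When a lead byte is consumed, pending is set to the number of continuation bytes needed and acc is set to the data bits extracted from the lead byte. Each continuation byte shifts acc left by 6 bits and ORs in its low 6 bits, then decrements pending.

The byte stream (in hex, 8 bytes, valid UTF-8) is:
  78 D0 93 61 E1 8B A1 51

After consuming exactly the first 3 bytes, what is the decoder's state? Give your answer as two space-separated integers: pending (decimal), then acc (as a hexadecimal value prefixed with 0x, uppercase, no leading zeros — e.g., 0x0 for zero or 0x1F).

Answer: 0 0x413

Derivation:
Byte[0]=78: 1-byte. pending=0, acc=0x0
Byte[1]=D0: 2-byte lead. pending=1, acc=0x10
Byte[2]=93: continuation. acc=(acc<<6)|0x13=0x413, pending=0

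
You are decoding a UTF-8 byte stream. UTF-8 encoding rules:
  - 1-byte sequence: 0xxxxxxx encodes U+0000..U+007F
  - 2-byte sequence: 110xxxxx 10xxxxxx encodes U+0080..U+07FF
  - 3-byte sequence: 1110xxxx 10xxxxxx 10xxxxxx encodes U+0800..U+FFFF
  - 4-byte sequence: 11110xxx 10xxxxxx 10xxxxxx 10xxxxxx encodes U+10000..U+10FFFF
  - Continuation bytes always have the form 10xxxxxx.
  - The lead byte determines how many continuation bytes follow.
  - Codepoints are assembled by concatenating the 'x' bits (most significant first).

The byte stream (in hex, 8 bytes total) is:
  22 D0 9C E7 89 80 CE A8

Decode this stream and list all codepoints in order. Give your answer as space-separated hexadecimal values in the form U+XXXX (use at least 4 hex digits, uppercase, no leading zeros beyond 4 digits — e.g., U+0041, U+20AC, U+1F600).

Answer: U+0022 U+041C U+7240 U+03A8

Derivation:
Byte[0]=22: 1-byte ASCII. cp=U+0022
Byte[1]=D0: 2-byte lead, need 1 cont bytes. acc=0x10
Byte[2]=9C: continuation. acc=(acc<<6)|0x1C=0x41C
Completed: cp=U+041C (starts at byte 1)
Byte[3]=E7: 3-byte lead, need 2 cont bytes. acc=0x7
Byte[4]=89: continuation. acc=(acc<<6)|0x09=0x1C9
Byte[5]=80: continuation. acc=(acc<<6)|0x00=0x7240
Completed: cp=U+7240 (starts at byte 3)
Byte[6]=CE: 2-byte lead, need 1 cont bytes. acc=0xE
Byte[7]=A8: continuation. acc=(acc<<6)|0x28=0x3A8
Completed: cp=U+03A8 (starts at byte 6)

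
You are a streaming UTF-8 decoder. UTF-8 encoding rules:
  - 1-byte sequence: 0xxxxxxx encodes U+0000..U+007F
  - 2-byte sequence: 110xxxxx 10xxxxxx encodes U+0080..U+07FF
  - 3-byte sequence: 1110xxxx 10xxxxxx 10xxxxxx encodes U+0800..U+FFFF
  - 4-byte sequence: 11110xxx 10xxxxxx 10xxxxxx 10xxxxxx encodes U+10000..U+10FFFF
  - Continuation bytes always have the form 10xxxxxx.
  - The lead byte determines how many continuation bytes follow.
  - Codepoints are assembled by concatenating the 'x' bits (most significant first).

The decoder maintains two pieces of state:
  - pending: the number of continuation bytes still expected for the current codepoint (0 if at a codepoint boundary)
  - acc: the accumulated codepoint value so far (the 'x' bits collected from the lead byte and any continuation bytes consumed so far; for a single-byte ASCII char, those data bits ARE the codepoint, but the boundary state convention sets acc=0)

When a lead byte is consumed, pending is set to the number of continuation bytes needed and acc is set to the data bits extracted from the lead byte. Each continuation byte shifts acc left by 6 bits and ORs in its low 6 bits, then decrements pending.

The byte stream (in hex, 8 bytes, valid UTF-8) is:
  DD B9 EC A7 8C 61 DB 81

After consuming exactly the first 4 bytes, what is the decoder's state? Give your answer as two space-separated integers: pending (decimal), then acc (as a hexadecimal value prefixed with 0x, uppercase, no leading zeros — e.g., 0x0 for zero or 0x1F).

Answer: 1 0x327

Derivation:
Byte[0]=DD: 2-byte lead. pending=1, acc=0x1D
Byte[1]=B9: continuation. acc=(acc<<6)|0x39=0x779, pending=0
Byte[2]=EC: 3-byte lead. pending=2, acc=0xC
Byte[3]=A7: continuation. acc=(acc<<6)|0x27=0x327, pending=1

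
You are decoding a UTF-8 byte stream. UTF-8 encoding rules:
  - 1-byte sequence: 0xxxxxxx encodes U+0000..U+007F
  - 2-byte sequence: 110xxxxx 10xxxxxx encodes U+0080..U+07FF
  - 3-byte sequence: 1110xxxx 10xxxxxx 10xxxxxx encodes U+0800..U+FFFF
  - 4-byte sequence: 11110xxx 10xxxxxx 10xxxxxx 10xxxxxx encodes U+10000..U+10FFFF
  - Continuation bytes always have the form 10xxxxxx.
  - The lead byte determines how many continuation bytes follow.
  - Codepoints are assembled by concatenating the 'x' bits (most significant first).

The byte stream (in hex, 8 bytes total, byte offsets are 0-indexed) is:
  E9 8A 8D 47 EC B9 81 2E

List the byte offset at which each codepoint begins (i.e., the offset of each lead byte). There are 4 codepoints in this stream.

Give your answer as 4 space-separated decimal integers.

Answer: 0 3 4 7

Derivation:
Byte[0]=E9: 3-byte lead, need 2 cont bytes. acc=0x9
Byte[1]=8A: continuation. acc=(acc<<6)|0x0A=0x24A
Byte[2]=8D: continuation. acc=(acc<<6)|0x0D=0x928D
Completed: cp=U+928D (starts at byte 0)
Byte[3]=47: 1-byte ASCII. cp=U+0047
Byte[4]=EC: 3-byte lead, need 2 cont bytes. acc=0xC
Byte[5]=B9: continuation. acc=(acc<<6)|0x39=0x339
Byte[6]=81: continuation. acc=(acc<<6)|0x01=0xCE41
Completed: cp=U+CE41 (starts at byte 4)
Byte[7]=2E: 1-byte ASCII. cp=U+002E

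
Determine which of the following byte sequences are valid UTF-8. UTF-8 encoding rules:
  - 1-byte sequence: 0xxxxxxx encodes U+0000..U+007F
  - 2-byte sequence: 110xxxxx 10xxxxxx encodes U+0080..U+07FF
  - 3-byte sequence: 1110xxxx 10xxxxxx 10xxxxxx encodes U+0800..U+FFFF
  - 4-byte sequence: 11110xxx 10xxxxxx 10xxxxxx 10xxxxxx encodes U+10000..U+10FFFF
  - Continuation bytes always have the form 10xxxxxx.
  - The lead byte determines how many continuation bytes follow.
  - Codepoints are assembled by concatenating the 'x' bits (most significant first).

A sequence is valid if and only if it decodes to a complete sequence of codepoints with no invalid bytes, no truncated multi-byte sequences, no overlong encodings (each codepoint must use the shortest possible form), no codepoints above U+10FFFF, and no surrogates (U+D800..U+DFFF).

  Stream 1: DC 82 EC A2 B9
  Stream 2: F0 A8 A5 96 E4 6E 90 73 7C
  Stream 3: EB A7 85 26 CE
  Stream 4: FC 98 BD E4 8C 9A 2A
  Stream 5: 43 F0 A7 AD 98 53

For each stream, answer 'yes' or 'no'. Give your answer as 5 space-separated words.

Answer: yes no no no yes

Derivation:
Stream 1: decodes cleanly. VALID
Stream 2: error at byte offset 5. INVALID
Stream 3: error at byte offset 5. INVALID
Stream 4: error at byte offset 0. INVALID
Stream 5: decodes cleanly. VALID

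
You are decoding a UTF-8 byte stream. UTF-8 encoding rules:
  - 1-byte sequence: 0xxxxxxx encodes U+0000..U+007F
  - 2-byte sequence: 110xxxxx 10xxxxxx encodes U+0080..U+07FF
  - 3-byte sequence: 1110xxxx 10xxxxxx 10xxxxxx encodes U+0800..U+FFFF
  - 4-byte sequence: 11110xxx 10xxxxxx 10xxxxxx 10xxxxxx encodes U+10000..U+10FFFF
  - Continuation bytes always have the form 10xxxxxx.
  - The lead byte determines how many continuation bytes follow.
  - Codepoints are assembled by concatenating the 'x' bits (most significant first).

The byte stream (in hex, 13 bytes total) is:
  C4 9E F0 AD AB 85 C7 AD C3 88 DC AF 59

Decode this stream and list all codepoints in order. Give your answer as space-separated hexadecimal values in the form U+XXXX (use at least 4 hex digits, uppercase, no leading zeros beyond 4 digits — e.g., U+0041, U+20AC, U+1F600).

Byte[0]=C4: 2-byte lead, need 1 cont bytes. acc=0x4
Byte[1]=9E: continuation. acc=(acc<<6)|0x1E=0x11E
Completed: cp=U+011E (starts at byte 0)
Byte[2]=F0: 4-byte lead, need 3 cont bytes. acc=0x0
Byte[3]=AD: continuation. acc=(acc<<6)|0x2D=0x2D
Byte[4]=AB: continuation. acc=(acc<<6)|0x2B=0xB6B
Byte[5]=85: continuation. acc=(acc<<6)|0x05=0x2DAC5
Completed: cp=U+2DAC5 (starts at byte 2)
Byte[6]=C7: 2-byte lead, need 1 cont bytes. acc=0x7
Byte[7]=AD: continuation. acc=(acc<<6)|0x2D=0x1ED
Completed: cp=U+01ED (starts at byte 6)
Byte[8]=C3: 2-byte lead, need 1 cont bytes. acc=0x3
Byte[9]=88: continuation. acc=(acc<<6)|0x08=0xC8
Completed: cp=U+00C8 (starts at byte 8)
Byte[10]=DC: 2-byte lead, need 1 cont bytes. acc=0x1C
Byte[11]=AF: continuation. acc=(acc<<6)|0x2F=0x72F
Completed: cp=U+072F (starts at byte 10)
Byte[12]=59: 1-byte ASCII. cp=U+0059

Answer: U+011E U+2DAC5 U+01ED U+00C8 U+072F U+0059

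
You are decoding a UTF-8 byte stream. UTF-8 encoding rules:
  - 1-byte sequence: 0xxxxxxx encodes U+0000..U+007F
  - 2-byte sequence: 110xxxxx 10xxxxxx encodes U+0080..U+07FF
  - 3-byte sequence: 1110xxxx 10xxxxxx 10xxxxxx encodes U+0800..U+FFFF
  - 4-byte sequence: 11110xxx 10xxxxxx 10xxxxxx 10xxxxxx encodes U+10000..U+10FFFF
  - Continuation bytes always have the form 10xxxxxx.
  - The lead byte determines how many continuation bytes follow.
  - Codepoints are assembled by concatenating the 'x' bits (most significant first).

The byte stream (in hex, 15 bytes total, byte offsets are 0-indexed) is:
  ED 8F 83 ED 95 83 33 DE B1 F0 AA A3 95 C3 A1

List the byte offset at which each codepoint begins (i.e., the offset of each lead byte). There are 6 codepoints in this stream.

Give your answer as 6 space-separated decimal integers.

Answer: 0 3 6 7 9 13

Derivation:
Byte[0]=ED: 3-byte lead, need 2 cont bytes. acc=0xD
Byte[1]=8F: continuation. acc=(acc<<6)|0x0F=0x34F
Byte[2]=83: continuation. acc=(acc<<6)|0x03=0xD3C3
Completed: cp=U+D3C3 (starts at byte 0)
Byte[3]=ED: 3-byte lead, need 2 cont bytes. acc=0xD
Byte[4]=95: continuation. acc=(acc<<6)|0x15=0x355
Byte[5]=83: continuation. acc=(acc<<6)|0x03=0xD543
Completed: cp=U+D543 (starts at byte 3)
Byte[6]=33: 1-byte ASCII. cp=U+0033
Byte[7]=DE: 2-byte lead, need 1 cont bytes. acc=0x1E
Byte[8]=B1: continuation. acc=(acc<<6)|0x31=0x7B1
Completed: cp=U+07B1 (starts at byte 7)
Byte[9]=F0: 4-byte lead, need 3 cont bytes. acc=0x0
Byte[10]=AA: continuation. acc=(acc<<6)|0x2A=0x2A
Byte[11]=A3: continuation. acc=(acc<<6)|0x23=0xAA3
Byte[12]=95: continuation. acc=(acc<<6)|0x15=0x2A8D5
Completed: cp=U+2A8D5 (starts at byte 9)
Byte[13]=C3: 2-byte lead, need 1 cont bytes. acc=0x3
Byte[14]=A1: continuation. acc=(acc<<6)|0x21=0xE1
Completed: cp=U+00E1 (starts at byte 13)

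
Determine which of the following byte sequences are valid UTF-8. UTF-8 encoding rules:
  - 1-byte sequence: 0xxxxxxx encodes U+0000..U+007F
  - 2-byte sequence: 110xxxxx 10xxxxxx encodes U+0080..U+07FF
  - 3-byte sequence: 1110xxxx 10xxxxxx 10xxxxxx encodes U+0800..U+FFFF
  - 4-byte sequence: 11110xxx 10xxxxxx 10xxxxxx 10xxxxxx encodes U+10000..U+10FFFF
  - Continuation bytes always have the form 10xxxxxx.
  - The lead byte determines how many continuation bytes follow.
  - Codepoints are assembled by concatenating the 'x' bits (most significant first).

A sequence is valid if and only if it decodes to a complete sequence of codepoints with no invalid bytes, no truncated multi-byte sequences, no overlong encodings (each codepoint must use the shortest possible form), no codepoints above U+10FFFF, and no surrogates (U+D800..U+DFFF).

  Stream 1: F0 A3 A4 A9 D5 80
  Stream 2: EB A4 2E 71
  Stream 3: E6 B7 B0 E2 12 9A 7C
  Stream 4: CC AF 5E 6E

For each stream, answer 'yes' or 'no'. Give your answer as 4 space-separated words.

Stream 1: decodes cleanly. VALID
Stream 2: error at byte offset 2. INVALID
Stream 3: error at byte offset 4. INVALID
Stream 4: decodes cleanly. VALID

Answer: yes no no yes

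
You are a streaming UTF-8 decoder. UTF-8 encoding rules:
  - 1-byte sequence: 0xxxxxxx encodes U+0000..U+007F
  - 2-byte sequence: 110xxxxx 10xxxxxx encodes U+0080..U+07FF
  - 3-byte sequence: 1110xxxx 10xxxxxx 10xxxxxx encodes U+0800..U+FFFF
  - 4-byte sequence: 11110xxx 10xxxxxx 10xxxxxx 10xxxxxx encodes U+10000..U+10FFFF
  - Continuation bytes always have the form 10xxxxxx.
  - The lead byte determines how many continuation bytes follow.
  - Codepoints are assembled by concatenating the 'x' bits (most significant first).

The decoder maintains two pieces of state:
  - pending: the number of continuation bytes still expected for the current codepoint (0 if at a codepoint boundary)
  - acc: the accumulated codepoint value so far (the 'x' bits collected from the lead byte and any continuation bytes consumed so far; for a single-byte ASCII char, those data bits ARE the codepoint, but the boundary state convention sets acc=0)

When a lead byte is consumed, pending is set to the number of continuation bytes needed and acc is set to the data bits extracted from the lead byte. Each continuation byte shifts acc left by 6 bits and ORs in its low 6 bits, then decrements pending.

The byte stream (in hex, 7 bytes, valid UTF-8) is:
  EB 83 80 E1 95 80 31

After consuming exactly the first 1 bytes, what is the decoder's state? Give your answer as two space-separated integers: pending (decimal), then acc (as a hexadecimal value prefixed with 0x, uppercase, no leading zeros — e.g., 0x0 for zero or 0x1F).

Answer: 2 0xB

Derivation:
Byte[0]=EB: 3-byte lead. pending=2, acc=0xB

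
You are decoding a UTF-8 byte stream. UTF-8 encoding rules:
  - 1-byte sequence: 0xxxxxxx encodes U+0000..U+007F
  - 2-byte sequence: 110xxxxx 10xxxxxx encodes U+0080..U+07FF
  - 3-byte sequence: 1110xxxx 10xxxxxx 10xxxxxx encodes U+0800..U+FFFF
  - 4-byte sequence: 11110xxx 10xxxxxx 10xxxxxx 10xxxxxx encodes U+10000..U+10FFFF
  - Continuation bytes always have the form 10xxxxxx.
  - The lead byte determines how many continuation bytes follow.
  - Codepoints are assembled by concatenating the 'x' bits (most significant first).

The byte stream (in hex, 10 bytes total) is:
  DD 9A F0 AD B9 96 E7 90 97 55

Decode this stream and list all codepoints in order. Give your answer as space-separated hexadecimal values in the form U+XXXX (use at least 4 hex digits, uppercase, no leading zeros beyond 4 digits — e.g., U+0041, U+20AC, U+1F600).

Answer: U+075A U+2DE56 U+7417 U+0055

Derivation:
Byte[0]=DD: 2-byte lead, need 1 cont bytes. acc=0x1D
Byte[1]=9A: continuation. acc=(acc<<6)|0x1A=0x75A
Completed: cp=U+075A (starts at byte 0)
Byte[2]=F0: 4-byte lead, need 3 cont bytes. acc=0x0
Byte[3]=AD: continuation. acc=(acc<<6)|0x2D=0x2D
Byte[4]=B9: continuation. acc=(acc<<6)|0x39=0xB79
Byte[5]=96: continuation. acc=(acc<<6)|0x16=0x2DE56
Completed: cp=U+2DE56 (starts at byte 2)
Byte[6]=E7: 3-byte lead, need 2 cont bytes. acc=0x7
Byte[7]=90: continuation. acc=(acc<<6)|0x10=0x1D0
Byte[8]=97: continuation. acc=(acc<<6)|0x17=0x7417
Completed: cp=U+7417 (starts at byte 6)
Byte[9]=55: 1-byte ASCII. cp=U+0055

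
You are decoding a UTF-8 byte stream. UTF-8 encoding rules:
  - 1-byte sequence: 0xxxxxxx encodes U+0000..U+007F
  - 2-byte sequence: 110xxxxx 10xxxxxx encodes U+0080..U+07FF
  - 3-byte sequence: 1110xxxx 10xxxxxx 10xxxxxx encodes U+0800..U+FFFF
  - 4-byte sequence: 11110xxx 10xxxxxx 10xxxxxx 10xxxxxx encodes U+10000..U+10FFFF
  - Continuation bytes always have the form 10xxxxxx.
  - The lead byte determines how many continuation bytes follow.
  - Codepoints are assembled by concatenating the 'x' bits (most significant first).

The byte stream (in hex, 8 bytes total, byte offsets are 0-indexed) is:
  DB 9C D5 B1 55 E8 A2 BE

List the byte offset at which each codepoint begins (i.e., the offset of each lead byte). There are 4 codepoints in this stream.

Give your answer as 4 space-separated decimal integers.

Byte[0]=DB: 2-byte lead, need 1 cont bytes. acc=0x1B
Byte[1]=9C: continuation. acc=(acc<<6)|0x1C=0x6DC
Completed: cp=U+06DC (starts at byte 0)
Byte[2]=D5: 2-byte lead, need 1 cont bytes. acc=0x15
Byte[3]=B1: continuation. acc=(acc<<6)|0x31=0x571
Completed: cp=U+0571 (starts at byte 2)
Byte[4]=55: 1-byte ASCII. cp=U+0055
Byte[5]=E8: 3-byte lead, need 2 cont bytes. acc=0x8
Byte[6]=A2: continuation. acc=(acc<<6)|0x22=0x222
Byte[7]=BE: continuation. acc=(acc<<6)|0x3E=0x88BE
Completed: cp=U+88BE (starts at byte 5)

Answer: 0 2 4 5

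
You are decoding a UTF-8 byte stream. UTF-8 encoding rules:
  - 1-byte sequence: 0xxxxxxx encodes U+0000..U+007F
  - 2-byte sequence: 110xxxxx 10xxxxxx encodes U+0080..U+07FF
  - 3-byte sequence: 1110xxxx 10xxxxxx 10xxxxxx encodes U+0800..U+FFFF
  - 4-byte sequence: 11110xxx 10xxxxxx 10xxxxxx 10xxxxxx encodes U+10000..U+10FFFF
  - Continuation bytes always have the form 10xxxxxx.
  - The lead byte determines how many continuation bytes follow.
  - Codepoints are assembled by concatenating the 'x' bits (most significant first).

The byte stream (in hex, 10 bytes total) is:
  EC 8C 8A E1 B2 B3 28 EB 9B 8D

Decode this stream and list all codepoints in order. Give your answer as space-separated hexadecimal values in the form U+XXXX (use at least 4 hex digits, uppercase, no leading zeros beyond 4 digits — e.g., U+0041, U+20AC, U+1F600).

Byte[0]=EC: 3-byte lead, need 2 cont bytes. acc=0xC
Byte[1]=8C: continuation. acc=(acc<<6)|0x0C=0x30C
Byte[2]=8A: continuation. acc=(acc<<6)|0x0A=0xC30A
Completed: cp=U+C30A (starts at byte 0)
Byte[3]=E1: 3-byte lead, need 2 cont bytes. acc=0x1
Byte[4]=B2: continuation. acc=(acc<<6)|0x32=0x72
Byte[5]=B3: continuation. acc=(acc<<6)|0x33=0x1CB3
Completed: cp=U+1CB3 (starts at byte 3)
Byte[6]=28: 1-byte ASCII. cp=U+0028
Byte[7]=EB: 3-byte lead, need 2 cont bytes. acc=0xB
Byte[8]=9B: continuation. acc=(acc<<6)|0x1B=0x2DB
Byte[9]=8D: continuation. acc=(acc<<6)|0x0D=0xB6CD
Completed: cp=U+B6CD (starts at byte 7)

Answer: U+C30A U+1CB3 U+0028 U+B6CD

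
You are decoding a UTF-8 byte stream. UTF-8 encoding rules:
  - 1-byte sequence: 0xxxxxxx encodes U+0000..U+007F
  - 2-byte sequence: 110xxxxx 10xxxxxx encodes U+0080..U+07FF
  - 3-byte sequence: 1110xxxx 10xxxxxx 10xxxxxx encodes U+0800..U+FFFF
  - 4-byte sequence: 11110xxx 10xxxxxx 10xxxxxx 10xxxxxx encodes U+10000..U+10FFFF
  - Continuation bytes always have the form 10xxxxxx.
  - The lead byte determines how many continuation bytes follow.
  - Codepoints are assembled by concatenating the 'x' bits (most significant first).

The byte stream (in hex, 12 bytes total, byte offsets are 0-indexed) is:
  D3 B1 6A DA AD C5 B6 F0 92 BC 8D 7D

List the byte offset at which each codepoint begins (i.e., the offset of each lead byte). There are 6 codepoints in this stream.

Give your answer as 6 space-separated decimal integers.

Answer: 0 2 3 5 7 11

Derivation:
Byte[0]=D3: 2-byte lead, need 1 cont bytes. acc=0x13
Byte[1]=B1: continuation. acc=(acc<<6)|0x31=0x4F1
Completed: cp=U+04F1 (starts at byte 0)
Byte[2]=6A: 1-byte ASCII. cp=U+006A
Byte[3]=DA: 2-byte lead, need 1 cont bytes. acc=0x1A
Byte[4]=AD: continuation. acc=(acc<<6)|0x2D=0x6AD
Completed: cp=U+06AD (starts at byte 3)
Byte[5]=C5: 2-byte lead, need 1 cont bytes. acc=0x5
Byte[6]=B6: continuation. acc=(acc<<6)|0x36=0x176
Completed: cp=U+0176 (starts at byte 5)
Byte[7]=F0: 4-byte lead, need 3 cont bytes. acc=0x0
Byte[8]=92: continuation. acc=(acc<<6)|0x12=0x12
Byte[9]=BC: continuation. acc=(acc<<6)|0x3C=0x4BC
Byte[10]=8D: continuation. acc=(acc<<6)|0x0D=0x12F0D
Completed: cp=U+12F0D (starts at byte 7)
Byte[11]=7D: 1-byte ASCII. cp=U+007D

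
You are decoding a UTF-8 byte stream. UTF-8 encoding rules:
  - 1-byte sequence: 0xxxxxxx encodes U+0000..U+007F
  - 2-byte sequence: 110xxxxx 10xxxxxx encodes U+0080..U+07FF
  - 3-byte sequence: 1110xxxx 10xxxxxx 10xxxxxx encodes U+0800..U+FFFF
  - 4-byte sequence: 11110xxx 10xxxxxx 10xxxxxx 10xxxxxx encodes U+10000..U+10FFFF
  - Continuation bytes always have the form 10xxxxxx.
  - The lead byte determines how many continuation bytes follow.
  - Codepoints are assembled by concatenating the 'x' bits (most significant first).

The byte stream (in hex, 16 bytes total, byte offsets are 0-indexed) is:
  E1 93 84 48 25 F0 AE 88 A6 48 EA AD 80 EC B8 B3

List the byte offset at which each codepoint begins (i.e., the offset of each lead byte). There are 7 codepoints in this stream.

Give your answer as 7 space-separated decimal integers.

Byte[0]=E1: 3-byte lead, need 2 cont bytes. acc=0x1
Byte[1]=93: continuation. acc=(acc<<6)|0x13=0x53
Byte[2]=84: continuation. acc=(acc<<6)|0x04=0x14C4
Completed: cp=U+14C4 (starts at byte 0)
Byte[3]=48: 1-byte ASCII. cp=U+0048
Byte[4]=25: 1-byte ASCII. cp=U+0025
Byte[5]=F0: 4-byte lead, need 3 cont bytes. acc=0x0
Byte[6]=AE: continuation. acc=(acc<<6)|0x2E=0x2E
Byte[7]=88: continuation. acc=(acc<<6)|0x08=0xB88
Byte[8]=A6: continuation. acc=(acc<<6)|0x26=0x2E226
Completed: cp=U+2E226 (starts at byte 5)
Byte[9]=48: 1-byte ASCII. cp=U+0048
Byte[10]=EA: 3-byte lead, need 2 cont bytes. acc=0xA
Byte[11]=AD: continuation. acc=(acc<<6)|0x2D=0x2AD
Byte[12]=80: continuation. acc=(acc<<6)|0x00=0xAB40
Completed: cp=U+AB40 (starts at byte 10)
Byte[13]=EC: 3-byte lead, need 2 cont bytes. acc=0xC
Byte[14]=B8: continuation. acc=(acc<<6)|0x38=0x338
Byte[15]=B3: continuation. acc=(acc<<6)|0x33=0xCE33
Completed: cp=U+CE33 (starts at byte 13)

Answer: 0 3 4 5 9 10 13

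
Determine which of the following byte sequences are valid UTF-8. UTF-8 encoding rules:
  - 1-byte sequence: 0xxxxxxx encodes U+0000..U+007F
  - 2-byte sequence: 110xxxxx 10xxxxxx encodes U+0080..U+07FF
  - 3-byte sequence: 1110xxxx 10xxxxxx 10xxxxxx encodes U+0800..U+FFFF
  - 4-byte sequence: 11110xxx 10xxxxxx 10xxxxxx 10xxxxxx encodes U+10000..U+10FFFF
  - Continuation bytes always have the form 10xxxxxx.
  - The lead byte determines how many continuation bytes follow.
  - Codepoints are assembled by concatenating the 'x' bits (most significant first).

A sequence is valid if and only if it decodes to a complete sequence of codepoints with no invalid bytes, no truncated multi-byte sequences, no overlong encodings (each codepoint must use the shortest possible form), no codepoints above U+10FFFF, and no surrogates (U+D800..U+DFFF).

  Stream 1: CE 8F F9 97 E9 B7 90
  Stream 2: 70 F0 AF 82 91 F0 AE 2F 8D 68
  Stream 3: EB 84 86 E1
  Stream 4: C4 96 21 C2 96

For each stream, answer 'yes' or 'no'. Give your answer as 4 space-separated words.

Stream 1: error at byte offset 2. INVALID
Stream 2: error at byte offset 7. INVALID
Stream 3: error at byte offset 4. INVALID
Stream 4: decodes cleanly. VALID

Answer: no no no yes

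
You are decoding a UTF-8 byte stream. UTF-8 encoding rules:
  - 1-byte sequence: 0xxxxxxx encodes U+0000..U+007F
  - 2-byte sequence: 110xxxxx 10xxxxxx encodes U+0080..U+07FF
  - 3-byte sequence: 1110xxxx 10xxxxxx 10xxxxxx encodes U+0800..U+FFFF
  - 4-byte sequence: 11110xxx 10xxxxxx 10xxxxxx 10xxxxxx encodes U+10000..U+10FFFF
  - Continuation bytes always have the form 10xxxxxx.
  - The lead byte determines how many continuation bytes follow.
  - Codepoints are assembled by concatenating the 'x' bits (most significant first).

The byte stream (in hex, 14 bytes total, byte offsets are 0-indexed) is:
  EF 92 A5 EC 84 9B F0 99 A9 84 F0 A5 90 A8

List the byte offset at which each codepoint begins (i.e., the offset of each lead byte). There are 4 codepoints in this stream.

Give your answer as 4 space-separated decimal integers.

Answer: 0 3 6 10

Derivation:
Byte[0]=EF: 3-byte lead, need 2 cont bytes. acc=0xF
Byte[1]=92: continuation. acc=(acc<<6)|0x12=0x3D2
Byte[2]=A5: continuation. acc=(acc<<6)|0x25=0xF4A5
Completed: cp=U+F4A5 (starts at byte 0)
Byte[3]=EC: 3-byte lead, need 2 cont bytes. acc=0xC
Byte[4]=84: continuation. acc=(acc<<6)|0x04=0x304
Byte[5]=9B: continuation. acc=(acc<<6)|0x1B=0xC11B
Completed: cp=U+C11B (starts at byte 3)
Byte[6]=F0: 4-byte lead, need 3 cont bytes. acc=0x0
Byte[7]=99: continuation. acc=(acc<<6)|0x19=0x19
Byte[8]=A9: continuation. acc=(acc<<6)|0x29=0x669
Byte[9]=84: continuation. acc=(acc<<6)|0x04=0x19A44
Completed: cp=U+19A44 (starts at byte 6)
Byte[10]=F0: 4-byte lead, need 3 cont bytes. acc=0x0
Byte[11]=A5: continuation. acc=(acc<<6)|0x25=0x25
Byte[12]=90: continuation. acc=(acc<<6)|0x10=0x950
Byte[13]=A8: continuation. acc=(acc<<6)|0x28=0x25428
Completed: cp=U+25428 (starts at byte 10)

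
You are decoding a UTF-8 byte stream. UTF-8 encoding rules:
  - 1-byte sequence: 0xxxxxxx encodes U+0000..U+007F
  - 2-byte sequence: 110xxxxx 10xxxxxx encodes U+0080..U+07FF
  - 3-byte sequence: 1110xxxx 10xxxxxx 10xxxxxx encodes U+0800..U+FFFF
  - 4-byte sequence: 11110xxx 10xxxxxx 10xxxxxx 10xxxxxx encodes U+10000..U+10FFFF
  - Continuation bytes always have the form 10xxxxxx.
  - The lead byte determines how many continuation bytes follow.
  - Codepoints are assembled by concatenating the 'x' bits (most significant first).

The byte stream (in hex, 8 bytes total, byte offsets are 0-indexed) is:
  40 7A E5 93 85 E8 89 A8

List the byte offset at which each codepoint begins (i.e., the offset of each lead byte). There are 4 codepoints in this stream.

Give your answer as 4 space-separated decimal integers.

Answer: 0 1 2 5

Derivation:
Byte[0]=40: 1-byte ASCII. cp=U+0040
Byte[1]=7A: 1-byte ASCII. cp=U+007A
Byte[2]=E5: 3-byte lead, need 2 cont bytes. acc=0x5
Byte[3]=93: continuation. acc=(acc<<6)|0x13=0x153
Byte[4]=85: continuation. acc=(acc<<6)|0x05=0x54C5
Completed: cp=U+54C5 (starts at byte 2)
Byte[5]=E8: 3-byte lead, need 2 cont bytes. acc=0x8
Byte[6]=89: continuation. acc=(acc<<6)|0x09=0x209
Byte[7]=A8: continuation. acc=(acc<<6)|0x28=0x8268
Completed: cp=U+8268 (starts at byte 5)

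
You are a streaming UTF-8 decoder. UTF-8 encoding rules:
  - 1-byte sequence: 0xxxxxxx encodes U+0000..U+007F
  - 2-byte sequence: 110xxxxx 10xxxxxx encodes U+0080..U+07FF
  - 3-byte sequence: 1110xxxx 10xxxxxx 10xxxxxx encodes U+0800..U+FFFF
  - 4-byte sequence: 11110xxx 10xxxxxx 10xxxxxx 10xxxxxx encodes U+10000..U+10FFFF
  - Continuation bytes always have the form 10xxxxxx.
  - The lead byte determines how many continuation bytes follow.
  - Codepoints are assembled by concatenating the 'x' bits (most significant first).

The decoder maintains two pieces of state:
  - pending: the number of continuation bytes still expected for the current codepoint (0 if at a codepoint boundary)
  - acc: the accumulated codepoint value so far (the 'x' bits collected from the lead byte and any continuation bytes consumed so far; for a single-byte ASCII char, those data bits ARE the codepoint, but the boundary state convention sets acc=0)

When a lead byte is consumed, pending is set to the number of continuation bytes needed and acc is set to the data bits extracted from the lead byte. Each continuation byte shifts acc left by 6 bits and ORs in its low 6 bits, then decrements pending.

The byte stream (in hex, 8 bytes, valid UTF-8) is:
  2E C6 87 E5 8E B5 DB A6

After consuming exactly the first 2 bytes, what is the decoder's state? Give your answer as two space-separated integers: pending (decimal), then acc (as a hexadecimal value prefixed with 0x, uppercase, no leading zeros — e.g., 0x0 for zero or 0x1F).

Byte[0]=2E: 1-byte. pending=0, acc=0x0
Byte[1]=C6: 2-byte lead. pending=1, acc=0x6

Answer: 1 0x6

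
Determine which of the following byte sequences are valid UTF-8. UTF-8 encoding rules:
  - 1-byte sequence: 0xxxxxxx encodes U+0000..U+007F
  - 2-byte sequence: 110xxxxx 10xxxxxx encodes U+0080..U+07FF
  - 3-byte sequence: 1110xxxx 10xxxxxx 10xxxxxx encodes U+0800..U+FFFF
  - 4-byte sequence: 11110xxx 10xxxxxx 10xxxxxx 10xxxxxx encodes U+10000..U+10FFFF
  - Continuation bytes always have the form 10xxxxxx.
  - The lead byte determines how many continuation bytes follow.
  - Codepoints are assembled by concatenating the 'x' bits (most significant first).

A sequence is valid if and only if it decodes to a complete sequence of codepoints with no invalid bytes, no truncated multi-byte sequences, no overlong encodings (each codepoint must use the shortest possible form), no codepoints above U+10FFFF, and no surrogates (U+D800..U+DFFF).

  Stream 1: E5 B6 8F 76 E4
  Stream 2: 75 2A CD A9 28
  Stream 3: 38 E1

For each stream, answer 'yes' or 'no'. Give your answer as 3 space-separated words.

Stream 1: error at byte offset 5. INVALID
Stream 2: decodes cleanly. VALID
Stream 3: error at byte offset 2. INVALID

Answer: no yes no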